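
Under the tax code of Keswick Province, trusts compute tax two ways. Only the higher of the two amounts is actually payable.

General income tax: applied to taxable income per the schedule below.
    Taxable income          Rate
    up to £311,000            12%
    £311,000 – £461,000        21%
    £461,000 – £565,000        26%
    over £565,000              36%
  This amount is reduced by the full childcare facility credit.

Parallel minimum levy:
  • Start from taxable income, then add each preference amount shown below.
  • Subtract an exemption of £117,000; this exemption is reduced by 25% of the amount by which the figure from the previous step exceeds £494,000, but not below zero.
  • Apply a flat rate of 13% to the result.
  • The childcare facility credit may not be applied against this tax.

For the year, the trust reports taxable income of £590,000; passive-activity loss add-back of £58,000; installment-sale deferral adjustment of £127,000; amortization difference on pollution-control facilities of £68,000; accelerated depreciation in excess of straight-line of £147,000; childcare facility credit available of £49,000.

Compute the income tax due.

£128,700

General income tax:
  £311,000 × 12% = £37,320
  £150,000 × 21% = £31,500
  £104,000 × 26% = £27,040
  £25,000 × 36% = £9,000
  → £104,860
  Less childcare facility credit £49,000 → £55,860

Parallel minimum levy:
  Adjusted income: £590,000 + £58,000 + £127,000 + £68,000 + £147,000 = £990,000
  Exemption: 25% × (£990,000 − £494,000) = £124,000 ≥ £117,000, so the exemption is fully phased out
  Base: £990,000 − £0 = £990,000
  £990,000 × 13% = £128,700

£128,700 > £55,860, so the parallel minimum levy is the binding amount.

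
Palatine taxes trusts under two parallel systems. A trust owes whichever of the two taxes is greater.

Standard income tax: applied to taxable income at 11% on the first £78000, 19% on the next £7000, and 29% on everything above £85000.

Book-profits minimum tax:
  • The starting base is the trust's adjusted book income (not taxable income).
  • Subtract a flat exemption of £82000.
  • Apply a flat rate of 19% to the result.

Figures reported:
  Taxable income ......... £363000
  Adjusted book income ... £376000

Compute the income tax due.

£90530

Book-profits minimum tax:
  Base (adjusted book income): £376000
  Less exemption £82000 → base £294000
  £294000 × 19% = £55860

Standard income tax:
  £78000 × 11% = £8580
  £7000 × 19% = £1330
  £278000 × 29% = £80620
  → £90530

£90530 > £55860, so the standard income tax governs.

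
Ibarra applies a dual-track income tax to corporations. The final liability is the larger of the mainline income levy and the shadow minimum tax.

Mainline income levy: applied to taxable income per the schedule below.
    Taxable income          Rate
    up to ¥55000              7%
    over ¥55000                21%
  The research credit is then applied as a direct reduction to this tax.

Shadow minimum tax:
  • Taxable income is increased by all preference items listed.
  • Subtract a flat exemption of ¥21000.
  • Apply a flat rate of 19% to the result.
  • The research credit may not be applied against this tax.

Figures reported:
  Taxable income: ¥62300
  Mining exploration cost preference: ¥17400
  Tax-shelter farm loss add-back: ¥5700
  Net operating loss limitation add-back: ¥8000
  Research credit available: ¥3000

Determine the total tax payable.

¥13756

Shadow minimum tax:
  Adjusted income: ¥62300 + ¥17400 + ¥5700 + ¥8000 = ¥93400
  Less exemption ¥21000 → base ¥72400
  ¥72400 × 19% = ¥13756

Mainline income levy:
  ¥55000 × 7% = ¥3850
  ¥7300 × 21% = ¥1533
  → ¥5383
  Less research credit ¥3000 → ¥2383

¥13756 > ¥2383, so the shadow minimum tax is the binding amount.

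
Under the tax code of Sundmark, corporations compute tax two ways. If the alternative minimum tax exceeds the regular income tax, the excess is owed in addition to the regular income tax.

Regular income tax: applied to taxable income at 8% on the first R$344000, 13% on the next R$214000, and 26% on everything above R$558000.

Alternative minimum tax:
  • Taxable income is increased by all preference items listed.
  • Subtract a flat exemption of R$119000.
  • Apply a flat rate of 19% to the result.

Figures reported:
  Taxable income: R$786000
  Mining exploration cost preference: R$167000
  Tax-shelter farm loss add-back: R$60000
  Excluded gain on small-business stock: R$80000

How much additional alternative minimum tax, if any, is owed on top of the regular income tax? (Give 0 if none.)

R$70440

Alternative minimum tax:
  Adjusted income: R$786000 + R$167000 + R$60000 + R$80000 = R$1093000
  Less exemption R$119000 → base R$974000
  R$974000 × 19% = R$185060

Regular income tax:
  R$344000 × 8% = R$27520
  R$214000 × 13% = R$27820
  R$228000 × 26% = R$59280
  → R$114620

Excess of alternative minimum tax over regular income tax: R$185060 − R$114620 = R$70440.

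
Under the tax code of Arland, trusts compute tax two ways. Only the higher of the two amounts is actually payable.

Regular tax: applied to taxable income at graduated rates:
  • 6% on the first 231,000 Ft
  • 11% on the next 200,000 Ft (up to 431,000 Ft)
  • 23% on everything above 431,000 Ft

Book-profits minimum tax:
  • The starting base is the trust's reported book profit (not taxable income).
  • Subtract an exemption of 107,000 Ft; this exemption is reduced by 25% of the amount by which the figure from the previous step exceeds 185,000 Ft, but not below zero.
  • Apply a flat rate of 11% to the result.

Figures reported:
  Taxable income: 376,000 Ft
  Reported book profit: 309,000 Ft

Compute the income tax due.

Book-profits minimum tax:
  Base (reported book profit): 309,000 Ft
  Exemption: 107,000 Ft − 25% × (309,000 Ft − 185,000 Ft) = 107,000 Ft − 31,000 Ft = 76,000 Ft
  Base: 309,000 Ft − 76,000 Ft = 233,000 Ft
  233,000 Ft × 11% = 25,630 Ft

Regular tax:
  231,000 Ft × 6% = 13,860 Ft
  145,000 Ft × 11% = 15,950 Ft
  → 29,810 Ft

29,810 Ft > 25,630 Ft, so the regular tax governs.

29,810 Ft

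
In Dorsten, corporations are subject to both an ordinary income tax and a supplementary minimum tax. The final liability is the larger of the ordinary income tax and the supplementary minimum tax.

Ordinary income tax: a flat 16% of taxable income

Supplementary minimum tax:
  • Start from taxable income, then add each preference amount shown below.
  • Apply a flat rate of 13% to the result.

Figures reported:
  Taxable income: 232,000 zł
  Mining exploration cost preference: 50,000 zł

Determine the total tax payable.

Ordinary income tax:
  232,000 zł × 16% = 37,120 zł

Supplementary minimum tax:
  Adjusted income: 232,000 zł + 50,000 zł = 282,000 zł
  282,000 zł × 13% = 36,660 zł

37,120 zł > 36,660 zł, so the ordinary income tax governs.

37,120 zł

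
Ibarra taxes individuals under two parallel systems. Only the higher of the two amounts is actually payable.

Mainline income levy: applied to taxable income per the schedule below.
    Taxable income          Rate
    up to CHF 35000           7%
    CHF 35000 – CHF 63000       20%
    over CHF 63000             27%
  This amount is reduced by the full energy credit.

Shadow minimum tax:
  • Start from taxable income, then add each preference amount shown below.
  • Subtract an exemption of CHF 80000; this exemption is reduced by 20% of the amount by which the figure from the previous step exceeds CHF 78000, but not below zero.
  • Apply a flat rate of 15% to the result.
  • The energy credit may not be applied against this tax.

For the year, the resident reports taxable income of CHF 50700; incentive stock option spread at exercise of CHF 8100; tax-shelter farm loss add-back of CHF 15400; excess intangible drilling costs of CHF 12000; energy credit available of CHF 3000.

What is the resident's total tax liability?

CHF 2590

Shadow minimum tax:
  Adjusted income: CHF 50700 + CHF 8100 + CHF 15400 + CHF 12000 = CHF 86200
  Exemption: CHF 80000 − 20% × (CHF 86200 − CHF 78000) = CHF 80000 − CHF 1640 = CHF 78360
  Base: CHF 86200 − CHF 78360 = CHF 7840
  CHF 7840 × 15% = CHF 1176

Mainline income levy:
  CHF 35000 × 7% = CHF 2450
  CHF 15700 × 20% = CHF 3140
  → CHF 5590
  Less energy credit CHF 3000 → CHF 2590

CHF 2590 > CHF 1176, so the mainline income levy governs.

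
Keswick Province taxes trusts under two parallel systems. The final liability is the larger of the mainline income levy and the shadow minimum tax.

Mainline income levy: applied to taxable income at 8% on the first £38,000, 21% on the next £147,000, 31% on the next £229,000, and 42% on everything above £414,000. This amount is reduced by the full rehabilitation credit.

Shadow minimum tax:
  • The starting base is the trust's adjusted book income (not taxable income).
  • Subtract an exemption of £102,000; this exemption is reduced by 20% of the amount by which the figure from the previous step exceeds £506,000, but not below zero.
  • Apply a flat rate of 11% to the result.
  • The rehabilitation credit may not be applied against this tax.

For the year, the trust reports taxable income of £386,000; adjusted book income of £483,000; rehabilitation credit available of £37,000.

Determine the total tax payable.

Mainline income levy:
  £38,000 × 8% = £3,040
  £147,000 × 21% = £30,870
  £201,000 × 31% = £62,310
  → £96,220
  Less rehabilitation credit £37,000 → £59,220

Shadow minimum tax:
  Base (adjusted book income): £483,000
  Exemption: £483,000 ≤ £506,000, so full £102,000 applies
  Base: £483,000 − £102,000 = £381,000
  £381,000 × 11% = £41,910

£59,220 > £41,910, so the mainline income levy governs.

£59,220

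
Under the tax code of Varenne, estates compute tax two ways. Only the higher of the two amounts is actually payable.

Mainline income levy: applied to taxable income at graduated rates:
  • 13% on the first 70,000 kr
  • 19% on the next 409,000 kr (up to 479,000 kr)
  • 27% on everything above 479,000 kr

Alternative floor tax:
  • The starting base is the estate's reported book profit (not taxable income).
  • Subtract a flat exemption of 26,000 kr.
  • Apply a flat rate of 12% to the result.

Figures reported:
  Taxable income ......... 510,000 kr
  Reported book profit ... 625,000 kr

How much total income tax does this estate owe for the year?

Mainline income levy:
  70,000 kr × 13% = 9,100 kr
  409,000 kr × 19% = 77,710 kr
  31,000 kr × 27% = 8,370 kr
  → 95,180 kr

Alternative floor tax:
  Base (reported book profit): 625,000 kr
  Less exemption 26,000 kr → base 599,000 kr
  599,000 kr × 12% = 71,880 kr

95,180 kr > 71,880 kr, so the mainline income levy governs.

95,180 kr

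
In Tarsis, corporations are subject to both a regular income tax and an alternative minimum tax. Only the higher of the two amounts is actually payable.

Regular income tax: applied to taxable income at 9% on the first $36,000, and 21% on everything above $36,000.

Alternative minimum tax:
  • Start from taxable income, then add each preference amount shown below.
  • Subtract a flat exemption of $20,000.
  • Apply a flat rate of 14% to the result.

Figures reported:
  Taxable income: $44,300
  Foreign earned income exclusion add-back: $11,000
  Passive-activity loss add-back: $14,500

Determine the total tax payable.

Alternative minimum tax:
  Adjusted income: $44,300 + $11,000 + $14,500 = $69,800
  Less exemption $20,000 → base $49,800
  $49,800 × 14% = $6,972

Regular income tax:
  $36,000 × 9% = $3,240
  $8,300 × 21% = $1,743
  → $4,983

$6,972 > $4,983, so the alternative minimum tax is the binding amount.

$6,972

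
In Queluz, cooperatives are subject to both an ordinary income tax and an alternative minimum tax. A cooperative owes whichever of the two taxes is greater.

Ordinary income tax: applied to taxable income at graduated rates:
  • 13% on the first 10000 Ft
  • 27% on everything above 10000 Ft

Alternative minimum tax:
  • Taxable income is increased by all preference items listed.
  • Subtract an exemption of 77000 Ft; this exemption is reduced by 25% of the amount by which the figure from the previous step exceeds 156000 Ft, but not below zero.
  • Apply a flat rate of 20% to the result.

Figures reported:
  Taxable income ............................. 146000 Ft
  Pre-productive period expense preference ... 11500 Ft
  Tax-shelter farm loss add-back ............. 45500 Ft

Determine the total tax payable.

38020 Ft

Ordinary income tax:
  10000 Ft × 13% = 1300 Ft
  136000 Ft × 27% = 36720 Ft
  → 38020 Ft

Alternative minimum tax:
  Adjusted income: 146000 Ft + 11500 Ft + 45500 Ft = 203000 Ft
  Exemption: 77000 Ft − 25% × (203000 Ft − 156000 Ft) = 77000 Ft − 11750 Ft = 65250 Ft
  Base: 203000 Ft − 65250 Ft = 137750 Ft
  137750 Ft × 20% = 27550 Ft

38020 Ft > 27550 Ft, so the ordinary income tax governs.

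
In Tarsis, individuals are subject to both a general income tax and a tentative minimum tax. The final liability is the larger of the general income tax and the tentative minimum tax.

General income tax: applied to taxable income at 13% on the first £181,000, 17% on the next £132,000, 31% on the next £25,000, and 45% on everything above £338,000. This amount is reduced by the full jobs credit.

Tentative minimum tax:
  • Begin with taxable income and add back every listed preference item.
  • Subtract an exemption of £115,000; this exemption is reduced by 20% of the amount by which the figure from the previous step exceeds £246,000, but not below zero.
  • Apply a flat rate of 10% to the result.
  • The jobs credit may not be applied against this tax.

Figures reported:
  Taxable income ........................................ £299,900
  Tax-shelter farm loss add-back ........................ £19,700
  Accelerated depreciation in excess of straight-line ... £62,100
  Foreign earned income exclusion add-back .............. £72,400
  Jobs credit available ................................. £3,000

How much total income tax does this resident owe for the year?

Tentative minimum tax:
  Adjusted income: £299,900 + £19,700 + £62,100 + £72,400 = £454,100
  Exemption: £115,000 − 20% × (£454,100 − £246,000) = £115,000 − £41,620 = £73,380
  Base: £454,100 − £73,380 = £380,720
  £380,720 × 10% = £38,072

General income tax:
  £181,000 × 13% = £23,530
  £118,900 × 17% = £20,213
  → £43,743
  Less jobs credit £3,000 → £40,743

£40,743 > £38,072, so the general income tax governs.

£40,743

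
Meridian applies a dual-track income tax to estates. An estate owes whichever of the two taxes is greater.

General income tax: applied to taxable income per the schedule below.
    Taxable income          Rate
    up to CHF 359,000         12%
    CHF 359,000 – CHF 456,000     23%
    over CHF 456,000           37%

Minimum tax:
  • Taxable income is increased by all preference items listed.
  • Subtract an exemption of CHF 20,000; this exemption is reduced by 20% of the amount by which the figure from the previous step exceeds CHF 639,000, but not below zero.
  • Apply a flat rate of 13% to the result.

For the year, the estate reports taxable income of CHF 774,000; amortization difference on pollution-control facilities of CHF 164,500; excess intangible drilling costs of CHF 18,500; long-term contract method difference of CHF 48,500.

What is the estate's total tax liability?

General income tax:
  CHF 359,000 × 12% = CHF 43,080
  CHF 97,000 × 23% = CHF 22,310
  CHF 318,000 × 37% = CHF 117,660
  → CHF 183,050

Minimum tax:
  Adjusted income: CHF 774,000 + CHF 164,500 + CHF 18,500 + CHF 48,500 = CHF 1,005,500
  Exemption: 20% × (CHF 1,005,500 − CHF 639,000) = CHF 73,300 ≥ CHF 20,000, so the exemption is fully phased out
  Base: CHF 1,005,500 − CHF 0 = CHF 1,005,500
  CHF 1,005,500 × 13% = CHF 130,715

CHF 183,050 > CHF 130,715, so the general income tax governs.

CHF 183,050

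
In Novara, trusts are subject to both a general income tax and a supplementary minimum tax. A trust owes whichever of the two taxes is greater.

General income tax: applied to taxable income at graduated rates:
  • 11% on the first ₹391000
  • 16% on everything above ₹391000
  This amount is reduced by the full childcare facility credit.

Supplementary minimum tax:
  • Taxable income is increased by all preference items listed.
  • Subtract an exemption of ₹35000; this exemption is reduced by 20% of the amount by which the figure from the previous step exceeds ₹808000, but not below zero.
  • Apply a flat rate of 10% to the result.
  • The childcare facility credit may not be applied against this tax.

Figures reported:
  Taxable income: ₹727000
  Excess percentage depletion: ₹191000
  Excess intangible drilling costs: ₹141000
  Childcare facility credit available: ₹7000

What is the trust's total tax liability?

General income tax:
  ₹391000 × 11% = ₹43010
  ₹336000 × 16% = ₹53760
  → ₹96770
  Less childcare facility credit ₹7000 → ₹89770

Supplementary minimum tax:
  Adjusted income: ₹727000 + ₹191000 + ₹141000 = ₹1059000
  Exemption: 20% × (₹1059000 − ₹808000) = ₹50200 ≥ ₹35000, so the exemption is fully phased out
  Base: ₹1059000 − ₹0 = ₹1059000
  ₹1059000 × 10% = ₹105900

₹105900 > ₹89770, so the supplementary minimum tax is the binding amount.

₹105900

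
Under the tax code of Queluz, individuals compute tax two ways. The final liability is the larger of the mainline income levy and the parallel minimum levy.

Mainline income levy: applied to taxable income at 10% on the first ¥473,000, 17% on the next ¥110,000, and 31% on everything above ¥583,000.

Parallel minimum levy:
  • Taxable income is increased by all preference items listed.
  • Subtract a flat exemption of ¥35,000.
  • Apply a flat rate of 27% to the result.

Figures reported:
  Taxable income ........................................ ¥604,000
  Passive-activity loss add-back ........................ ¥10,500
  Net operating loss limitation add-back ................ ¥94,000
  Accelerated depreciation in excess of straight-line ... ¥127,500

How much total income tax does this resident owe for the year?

¥216,270

Parallel minimum levy:
  Adjusted income: ¥604,000 + ¥10,500 + ¥94,000 + ¥127,500 = ¥836,000
  Less exemption ¥35,000 → base ¥801,000
  ¥801,000 × 27% = ¥216,270

Mainline income levy:
  ¥473,000 × 10% = ¥47,300
  ¥110,000 × 17% = ¥18,700
  ¥21,000 × 31% = ¥6,510
  → ¥72,510

¥216,270 > ¥72,510, so the parallel minimum levy is the binding amount.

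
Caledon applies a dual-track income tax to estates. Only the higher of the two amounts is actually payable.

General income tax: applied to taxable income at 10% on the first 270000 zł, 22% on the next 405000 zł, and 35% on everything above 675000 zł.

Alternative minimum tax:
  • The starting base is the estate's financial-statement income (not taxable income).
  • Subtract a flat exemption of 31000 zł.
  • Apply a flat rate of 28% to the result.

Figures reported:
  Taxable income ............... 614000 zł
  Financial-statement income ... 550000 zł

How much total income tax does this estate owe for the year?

145320 zł

Alternative minimum tax:
  Base (financial-statement income): 550000 zł
  Less exemption 31000 zł → base 519000 zł
  519000 zł × 28% = 145320 zł

General income tax:
  270000 zł × 10% = 27000 zł
  344000 zł × 22% = 75680 zł
  → 102680 zł

145320 zł > 102680 zł, so the alternative minimum tax is the binding amount.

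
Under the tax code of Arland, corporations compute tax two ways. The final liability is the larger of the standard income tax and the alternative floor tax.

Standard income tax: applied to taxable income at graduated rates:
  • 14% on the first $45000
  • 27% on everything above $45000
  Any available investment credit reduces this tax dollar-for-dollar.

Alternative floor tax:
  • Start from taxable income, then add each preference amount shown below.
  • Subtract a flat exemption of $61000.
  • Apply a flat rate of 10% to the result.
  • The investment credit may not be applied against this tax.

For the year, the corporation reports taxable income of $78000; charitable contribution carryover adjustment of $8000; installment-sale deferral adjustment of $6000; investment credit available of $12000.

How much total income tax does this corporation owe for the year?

$3210

Standard income tax:
  $45000 × 14% = $6300
  $33000 × 27% = $8910
  → $15210
  Less investment credit $12000 → $3210

Alternative floor tax:
  Adjusted income: $78000 + $8000 + $6000 = $92000
  Less exemption $61000 → base $31000
  $31000 × 10% = $3100

$3210 > $3100, so the standard income tax governs.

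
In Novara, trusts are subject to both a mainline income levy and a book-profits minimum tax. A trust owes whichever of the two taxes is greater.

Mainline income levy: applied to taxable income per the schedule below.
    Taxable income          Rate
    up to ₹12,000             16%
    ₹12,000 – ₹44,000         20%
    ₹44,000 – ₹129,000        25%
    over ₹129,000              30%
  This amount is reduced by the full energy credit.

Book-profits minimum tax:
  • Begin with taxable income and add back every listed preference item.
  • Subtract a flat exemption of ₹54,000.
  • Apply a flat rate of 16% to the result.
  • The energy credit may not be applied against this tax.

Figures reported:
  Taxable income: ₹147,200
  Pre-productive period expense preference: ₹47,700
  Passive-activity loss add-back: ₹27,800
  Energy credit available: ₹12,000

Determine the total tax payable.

₹26,992

Mainline income levy:
  ₹12,000 × 16% = ₹1,920
  ₹32,000 × 20% = ₹6,400
  ₹85,000 × 25% = ₹21,250
  ₹18,200 × 30% = ₹5,460
  → ₹35,030
  Less energy credit ₹12,000 → ₹23,030

Book-profits minimum tax:
  Adjusted income: ₹147,200 + ₹47,700 + ₹27,800 = ₹222,700
  Less exemption ₹54,000 → base ₹168,700
  ₹168,700 × 16% = ₹26,992

₹26,992 > ₹23,030, so the book-profits minimum tax is the binding amount.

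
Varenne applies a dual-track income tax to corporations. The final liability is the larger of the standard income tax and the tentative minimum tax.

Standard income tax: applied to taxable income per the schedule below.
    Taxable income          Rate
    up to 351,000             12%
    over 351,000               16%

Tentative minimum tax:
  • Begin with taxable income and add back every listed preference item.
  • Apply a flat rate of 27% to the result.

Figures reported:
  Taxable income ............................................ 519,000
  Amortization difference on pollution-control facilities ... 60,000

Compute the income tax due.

Standard income tax:
  351,000 × 12% = 42,120
  168,000 × 16% = 26,880
  → 69,000

Tentative minimum tax:
  Adjusted income: 519,000 + 60,000 = 579,000
  579,000 × 27% = 156,330

156,330 > 69,000, so the tentative minimum tax is the binding amount.

156,330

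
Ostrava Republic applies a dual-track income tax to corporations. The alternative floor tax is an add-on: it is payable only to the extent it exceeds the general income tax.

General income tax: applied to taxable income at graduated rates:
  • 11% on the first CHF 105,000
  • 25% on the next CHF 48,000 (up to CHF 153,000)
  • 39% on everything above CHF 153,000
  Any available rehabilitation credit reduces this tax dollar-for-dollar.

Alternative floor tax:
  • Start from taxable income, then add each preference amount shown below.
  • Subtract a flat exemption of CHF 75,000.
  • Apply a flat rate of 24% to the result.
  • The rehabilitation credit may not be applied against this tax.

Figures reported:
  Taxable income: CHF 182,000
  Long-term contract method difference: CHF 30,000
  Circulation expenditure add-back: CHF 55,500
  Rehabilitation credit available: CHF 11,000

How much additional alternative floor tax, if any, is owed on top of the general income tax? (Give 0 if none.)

CHF 22,340

General income tax:
  CHF 105,000 × 11% = CHF 11,550
  CHF 48,000 × 25% = CHF 12,000
  CHF 29,000 × 39% = CHF 11,310
  → CHF 34,860
  Less rehabilitation credit CHF 11,000 → CHF 23,860

Alternative floor tax:
  Adjusted income: CHF 182,000 + CHF 30,000 + CHF 55,500 = CHF 267,500
  Less exemption CHF 75,000 → base CHF 192,500
  CHF 192,500 × 24% = CHF 46,200

Excess of alternative floor tax over general income tax: CHF 46,200 − CHF 23,860 = CHF 22,340.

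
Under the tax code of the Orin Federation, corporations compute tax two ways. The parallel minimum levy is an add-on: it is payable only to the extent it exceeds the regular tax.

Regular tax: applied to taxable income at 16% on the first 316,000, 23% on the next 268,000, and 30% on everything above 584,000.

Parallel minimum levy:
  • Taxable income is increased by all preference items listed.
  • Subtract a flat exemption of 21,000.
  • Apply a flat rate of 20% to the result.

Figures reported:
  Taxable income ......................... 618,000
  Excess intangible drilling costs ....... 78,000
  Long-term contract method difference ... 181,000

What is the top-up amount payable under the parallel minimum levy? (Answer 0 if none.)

48,800

Parallel minimum levy:
  Adjusted income: 618,000 + 78,000 + 181,000 = 877,000
  Less exemption 21,000 → base 856,000
  856,000 × 20% = 171,200

Regular tax:
  316,000 × 16% = 50,560
  268,000 × 23% = 61,640
  34,000 × 30% = 10,200
  → 122,400

Excess of parallel minimum levy over regular tax: 171,200 − 122,400 = 48,800.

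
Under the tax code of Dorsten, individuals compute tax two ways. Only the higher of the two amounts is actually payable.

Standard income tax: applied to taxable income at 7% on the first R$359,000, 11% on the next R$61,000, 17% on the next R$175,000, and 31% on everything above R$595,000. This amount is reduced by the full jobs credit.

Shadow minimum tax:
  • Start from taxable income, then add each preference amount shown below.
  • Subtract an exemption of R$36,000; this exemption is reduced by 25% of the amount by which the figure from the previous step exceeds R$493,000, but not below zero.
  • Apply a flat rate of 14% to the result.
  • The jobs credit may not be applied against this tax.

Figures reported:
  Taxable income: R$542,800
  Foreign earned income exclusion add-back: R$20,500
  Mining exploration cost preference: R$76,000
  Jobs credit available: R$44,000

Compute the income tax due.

Shadow minimum tax:
  Adjusted income: R$542,800 + R$20,500 + R$76,000 = R$639,300
  Exemption: 25% × (R$639,300 − R$493,000) = R$36,575 ≥ R$36,000, so the exemption is fully phased out
  Base: R$639,300 − R$0 = R$639,300
  R$639,300 × 14% = R$89,502

Standard income tax:
  R$359,000 × 7% = R$25,130
  R$61,000 × 11% = R$6,710
  R$122,800 × 17% = R$20,876
  → R$52,716
  Less jobs credit R$44,000 → R$8,716

R$89,502 > R$8,716, so the shadow minimum tax is the binding amount.

R$89,502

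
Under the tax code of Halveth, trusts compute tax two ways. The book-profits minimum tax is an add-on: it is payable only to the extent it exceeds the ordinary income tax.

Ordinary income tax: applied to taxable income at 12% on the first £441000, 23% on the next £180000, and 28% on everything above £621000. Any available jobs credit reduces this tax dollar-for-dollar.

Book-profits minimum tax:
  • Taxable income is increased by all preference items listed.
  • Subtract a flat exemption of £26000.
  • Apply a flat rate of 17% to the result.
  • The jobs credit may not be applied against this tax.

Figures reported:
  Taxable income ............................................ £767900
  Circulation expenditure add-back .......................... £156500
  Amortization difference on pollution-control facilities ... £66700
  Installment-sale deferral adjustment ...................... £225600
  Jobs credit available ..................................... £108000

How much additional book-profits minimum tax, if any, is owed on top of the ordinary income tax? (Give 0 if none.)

£174967

Ordinary income tax:
  £441000 × 12% = £52920
  £180000 × 23% = £41400
  £146900 × 28% = £41132
  → £135452
  Less jobs credit £108000 → £27452

Book-profits minimum tax:
  Adjusted income: £767900 + £156500 + £66700 + £225600 = £1216700
  Less exemption £26000 → base £1190700
  £1190700 × 17% = £202419

Excess of book-profits minimum tax over ordinary income tax: £202419 − £27452 = £174967.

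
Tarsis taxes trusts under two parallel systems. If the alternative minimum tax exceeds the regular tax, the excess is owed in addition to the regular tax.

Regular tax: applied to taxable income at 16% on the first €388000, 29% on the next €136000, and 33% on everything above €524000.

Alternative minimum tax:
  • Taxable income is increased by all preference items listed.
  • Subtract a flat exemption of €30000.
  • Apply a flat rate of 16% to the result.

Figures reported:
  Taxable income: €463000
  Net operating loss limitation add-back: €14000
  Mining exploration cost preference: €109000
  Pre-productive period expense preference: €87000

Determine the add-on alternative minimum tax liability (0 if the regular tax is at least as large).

Alternative minimum tax:
  Adjusted income: €463000 + €14000 + €109000 + €87000 = €673000
  Less exemption €30000 → base €643000
  €643000 × 16% = €102880

Regular tax:
  €388000 × 16% = €62080
  €75000 × 29% = €21750
  → €83830

Excess of alternative minimum tax over regular tax: €102880 − €83830 = €19050.

€19050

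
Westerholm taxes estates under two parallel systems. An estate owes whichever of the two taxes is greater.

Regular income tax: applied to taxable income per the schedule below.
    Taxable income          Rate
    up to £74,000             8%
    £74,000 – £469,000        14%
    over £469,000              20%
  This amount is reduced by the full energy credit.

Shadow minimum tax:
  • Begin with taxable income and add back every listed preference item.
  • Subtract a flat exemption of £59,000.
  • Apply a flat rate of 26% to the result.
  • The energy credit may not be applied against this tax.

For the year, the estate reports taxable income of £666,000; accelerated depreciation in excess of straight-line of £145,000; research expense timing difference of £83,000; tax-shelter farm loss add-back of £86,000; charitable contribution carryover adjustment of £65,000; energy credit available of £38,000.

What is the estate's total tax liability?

Regular income tax:
  £74,000 × 8% = £5,920
  £395,000 × 14% = £55,300
  £197,000 × 20% = £39,400
  → £100,620
  Less energy credit £38,000 → £62,620

Shadow minimum tax:
  Adjusted income: £666,000 + £145,000 + £83,000 + £86,000 + £65,000 = £1,045,000
  Less exemption £59,000 → base £986,000
  £986,000 × 26% = £256,360

£256,360 > £62,620, so the shadow minimum tax is the binding amount.

£256,360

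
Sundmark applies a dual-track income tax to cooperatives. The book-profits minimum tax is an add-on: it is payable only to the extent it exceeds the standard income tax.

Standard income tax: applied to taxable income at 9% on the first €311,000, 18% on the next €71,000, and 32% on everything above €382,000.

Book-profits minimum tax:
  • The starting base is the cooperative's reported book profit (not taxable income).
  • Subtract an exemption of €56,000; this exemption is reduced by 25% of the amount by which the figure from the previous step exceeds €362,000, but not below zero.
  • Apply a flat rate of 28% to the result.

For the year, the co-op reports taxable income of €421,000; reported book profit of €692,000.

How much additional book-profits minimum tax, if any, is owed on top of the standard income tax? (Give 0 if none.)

Standard income tax:
  €311,000 × 9% = €27,990
  €71,000 × 18% = €12,780
  €39,000 × 32% = €12,480
  → €53,250

Book-profits minimum tax:
  Base (reported book profit): €692,000
  Exemption: 25% × (€692,000 − €362,000) = €82,500 ≥ €56,000, so the exemption is fully phased out
  Base: €692,000 − €0 = €692,000
  €692,000 × 28% = €193,760

Excess of book-profits minimum tax over standard income tax: €193,760 − €53,250 = €140,510.

€140,510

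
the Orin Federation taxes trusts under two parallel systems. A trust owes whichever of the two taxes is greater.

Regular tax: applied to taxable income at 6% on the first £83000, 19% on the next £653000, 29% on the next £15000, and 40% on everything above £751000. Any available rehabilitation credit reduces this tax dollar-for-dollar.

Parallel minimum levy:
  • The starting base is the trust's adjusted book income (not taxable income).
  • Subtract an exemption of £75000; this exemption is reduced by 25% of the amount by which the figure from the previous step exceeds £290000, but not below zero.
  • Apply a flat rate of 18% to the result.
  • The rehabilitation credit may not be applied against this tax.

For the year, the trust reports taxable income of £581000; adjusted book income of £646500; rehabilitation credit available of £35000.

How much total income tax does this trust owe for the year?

£116370

Regular tax:
  £83000 × 6% = £4980
  £498000 × 19% = £94620
  → £99600
  Less rehabilitation credit £35000 → £64600

Parallel minimum levy:
  Base (adjusted book income): £646500
  Exemption: 25% × (£646500 − £290000) = £89125 ≥ £75000, so the exemption is fully phased out
  Base: £646500 − £0 = £646500
  £646500 × 18% = £116370

£116370 > £64600, so the parallel minimum levy is the binding amount.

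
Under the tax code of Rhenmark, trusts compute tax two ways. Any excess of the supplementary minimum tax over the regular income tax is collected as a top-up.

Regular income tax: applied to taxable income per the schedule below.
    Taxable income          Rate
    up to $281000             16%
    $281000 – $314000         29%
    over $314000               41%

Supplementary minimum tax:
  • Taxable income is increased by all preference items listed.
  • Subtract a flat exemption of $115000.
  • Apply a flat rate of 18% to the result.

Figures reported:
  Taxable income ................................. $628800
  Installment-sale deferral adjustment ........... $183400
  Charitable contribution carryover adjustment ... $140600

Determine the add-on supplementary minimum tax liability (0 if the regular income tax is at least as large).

$0

Supplementary minimum tax:
  Adjusted income: $628800 + $183400 + $140600 = $952800
  Less exemption $115000 → base $837800
  $837800 × 18% = $150804

Regular income tax:
  $281000 × 16% = $44960
  $33000 × 29% = $9570
  $314800 × 41% = $129068
  → $183598

$150804 ≤ $183598, so no add-on is due.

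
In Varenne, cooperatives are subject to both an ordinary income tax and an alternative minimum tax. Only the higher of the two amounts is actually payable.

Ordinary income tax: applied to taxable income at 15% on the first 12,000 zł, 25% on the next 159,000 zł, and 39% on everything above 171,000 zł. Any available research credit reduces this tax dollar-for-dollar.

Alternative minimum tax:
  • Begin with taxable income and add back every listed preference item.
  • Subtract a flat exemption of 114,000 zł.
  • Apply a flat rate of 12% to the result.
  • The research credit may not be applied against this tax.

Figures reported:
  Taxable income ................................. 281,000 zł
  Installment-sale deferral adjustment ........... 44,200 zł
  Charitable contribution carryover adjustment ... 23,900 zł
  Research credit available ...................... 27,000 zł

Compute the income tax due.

57,450 zł

Alternative minimum tax:
  Adjusted income: 281,000 zł + 44,200 zł + 23,900 zł = 349,100 zł
  Less exemption 114,000 zł → base 235,100 zł
  235,100 zł × 12% = 28,212 zł

Ordinary income tax:
  12,000 zł × 15% = 1,800 zł
  159,000 zł × 25% = 39,750 zł
  110,000 zł × 39% = 42,900 zł
  → 84,450 zł
  Less research credit 27,000 zł → 57,450 zł

57,450 zł > 28,212 zł, so the ordinary income tax governs.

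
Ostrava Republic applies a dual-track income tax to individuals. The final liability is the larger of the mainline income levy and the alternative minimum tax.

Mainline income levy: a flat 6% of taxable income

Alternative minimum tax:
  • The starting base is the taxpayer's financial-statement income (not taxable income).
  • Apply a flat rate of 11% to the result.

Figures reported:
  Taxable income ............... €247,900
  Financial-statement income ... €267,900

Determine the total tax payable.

€29,469

Mainline income levy:
  €247,900 × 6% = €14,874

Alternative minimum tax:
  Base (financial-statement income): €267,900
  €267,900 × 11% = €29,469

€29,469 > €14,874, so the alternative minimum tax is the binding amount.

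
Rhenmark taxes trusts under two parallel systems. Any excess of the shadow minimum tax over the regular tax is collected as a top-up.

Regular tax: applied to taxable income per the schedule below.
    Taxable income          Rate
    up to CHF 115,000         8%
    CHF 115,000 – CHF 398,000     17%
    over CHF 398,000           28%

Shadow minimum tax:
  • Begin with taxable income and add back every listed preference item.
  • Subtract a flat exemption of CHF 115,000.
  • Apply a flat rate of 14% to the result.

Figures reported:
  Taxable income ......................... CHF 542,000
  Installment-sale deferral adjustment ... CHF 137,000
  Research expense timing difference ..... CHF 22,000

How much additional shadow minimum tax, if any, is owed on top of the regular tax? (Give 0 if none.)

Shadow minimum tax:
  Adjusted income: CHF 542,000 + CHF 137,000 + CHF 22,000 = CHF 701,000
  Less exemption CHF 115,000 → base CHF 586,000
  CHF 586,000 × 14% = CHF 82,040

Regular tax:
  CHF 115,000 × 8% = CHF 9,200
  CHF 283,000 × 17% = CHF 48,110
  CHF 144,000 × 28% = CHF 40,320
  → CHF 97,630

CHF 82,040 ≤ CHF 97,630, so no add-on is due.

CHF 0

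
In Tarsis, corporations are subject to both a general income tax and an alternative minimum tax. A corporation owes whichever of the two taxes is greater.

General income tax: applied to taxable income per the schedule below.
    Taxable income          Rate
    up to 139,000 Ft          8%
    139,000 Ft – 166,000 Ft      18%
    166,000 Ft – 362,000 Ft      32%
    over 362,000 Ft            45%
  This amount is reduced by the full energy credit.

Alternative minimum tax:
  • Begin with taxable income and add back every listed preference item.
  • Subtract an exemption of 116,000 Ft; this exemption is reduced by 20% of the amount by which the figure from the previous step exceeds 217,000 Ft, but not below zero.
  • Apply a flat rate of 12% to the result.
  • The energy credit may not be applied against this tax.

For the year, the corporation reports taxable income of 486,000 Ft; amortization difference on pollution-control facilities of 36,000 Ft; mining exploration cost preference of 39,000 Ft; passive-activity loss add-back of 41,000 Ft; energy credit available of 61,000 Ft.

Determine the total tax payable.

Alternative minimum tax:
  Adjusted income: 486,000 Ft + 36,000 Ft + 39,000 Ft + 41,000 Ft = 602,000 Ft
  Exemption: 116,000 Ft − 20% × (602,000 Ft − 217,000 Ft) = 116,000 Ft − 77,000 Ft = 39,000 Ft
  Base: 602,000 Ft − 39,000 Ft = 563,000 Ft
  563,000 Ft × 12% = 67,560 Ft

General income tax:
  139,000 Ft × 8% = 11,120 Ft
  27,000 Ft × 18% = 4,860 Ft
  196,000 Ft × 32% = 62,720 Ft
  124,000 Ft × 45% = 55,800 Ft
  → 134,500 Ft
  Less energy credit 61,000 Ft → 73,500 Ft

73,500 Ft > 67,560 Ft, so the general income tax governs.

73,500 Ft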